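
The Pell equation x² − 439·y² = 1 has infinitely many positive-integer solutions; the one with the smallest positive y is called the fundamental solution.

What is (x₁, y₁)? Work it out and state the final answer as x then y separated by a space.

[20; 1,19,1,40] for √439; ℓ=4 ⇒ convergent index 3
k=0  a_k=20  p_k/q_k = 20/1
k=1  a_k=1  p_k/q_k = 21/1
k=2  a_k=19  p_k/q_k = 419/20
k=3  a_k=1  p_k/q_k = 440/21
fundamental: x₁=440, y₁=21  (since 193600 − 439·441 = 1)

440 21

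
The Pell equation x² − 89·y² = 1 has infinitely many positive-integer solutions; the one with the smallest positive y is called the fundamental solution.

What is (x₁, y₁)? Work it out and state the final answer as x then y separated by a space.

d=89: √d = [9; 2,3,3,2,18] (ℓ=5, odd), read p_9/q_9
a_0=9:  p_0=9·1+0=9,  q_0=9·0+1=1
…
a_2=3:  p_2=3·19+9=66,  q_2=3·2+1=7
a_3=3:  p_3=3·66+19=217,  q_3=3·7+2=23
a_4=2:  p_4=2·217+66=500,  q_4=2·23+7=53
…
a_7=3:  p_7=3·18934+9217=66019,  q_7=3·2007+977=6998
a_8=3:  p_8=3·66019+18934=216991,  q_8=3·6998+2007=23001
a_9=2:  p_9=2·216991+66019=500001,  q_9=2·23001+6998=53000
(x₁, y₁) = (500001, 53000);  500001² − 89·53000² = 1 ✓

500001 53000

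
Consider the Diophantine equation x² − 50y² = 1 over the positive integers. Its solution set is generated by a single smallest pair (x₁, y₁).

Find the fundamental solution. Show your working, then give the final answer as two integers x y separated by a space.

99 14

√50 = [7; 14, …], period ℓ=1 (odd) → k=1
a_0=7:  p_0=7·1+0=7,  q_0=7·0+1=1
a_1=14:  p_1=14·7+1=99,  q_1=14·1+0=14
(x₁, y₁) = (99, 14);  99² − 50·14² = 1 ✓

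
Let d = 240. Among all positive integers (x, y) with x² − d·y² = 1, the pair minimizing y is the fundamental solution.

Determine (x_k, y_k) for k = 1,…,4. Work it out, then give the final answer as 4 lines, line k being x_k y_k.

31 2
1921 124
119071 7686
7380481 476408

√240 = [15; 2,30, …], period ℓ=2 (even) → k=1
a_0=15:  p_0=15·1+0=15,  q_0=15·0+1=1
a_1=2:  p_1=2·15+1=31,  q_1=2·1+0=2
fundamental: x₁=31, y₁=2  (since 961 − 240·4 = 1)
n=2: (31,2)∘(31,2) = (31·31+240·2·2, 31·2+2·31) = (1921,124)
n=3: (1921,124)∘(31,2) = (31·1921+240·2·124, 31·124+2·1921) = (119071,7686)
n=4: (119071,7686)∘(31,2) = (31·119071+240·2·7686, 31·7686+2·119071) = (7380481,476408)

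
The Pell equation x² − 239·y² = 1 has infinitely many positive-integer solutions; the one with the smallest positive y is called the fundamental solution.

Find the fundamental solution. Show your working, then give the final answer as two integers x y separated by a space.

6195120 400729

[15; 2,5,1,2,4,15,4,2,1,5,2,30] for √239; ℓ=12 ⇒ convergent index 11
i=0: a=15 ⇒ p=15, q=1
…
i=2: a=5 ⇒ p=170, q=11
…
i=6: a=15 ⇒ p=37907, q=2452
i=7: a=4 ⇒ p=154117, q=9969
…
i=10: a=5 ⇒ p=2847431, q=184185
i=11: a=2 ⇒ p=6195120, q=400729
→ (6195120, 400729).  Check: 6195120²=38379511814400, 239·400729²=38379511814399, difference 1.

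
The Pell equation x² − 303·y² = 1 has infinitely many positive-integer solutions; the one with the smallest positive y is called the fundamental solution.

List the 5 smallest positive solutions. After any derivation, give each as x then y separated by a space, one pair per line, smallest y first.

√303 → a₀=17, period (2,2,5,2,2,34); ℓ=6 even so k=5
i=0: a=17 ⇒ p=17, q=1
i=1: a=2 ⇒ p=35, q=2
i=2: a=2 ⇒ p=87, q=5
…
i=4: a=2 ⇒ p=1027, q=59
i=5: a=2 ⇒ p=2524, q=145
fundamental: x₁=2524, y₁=145  (since 6370576 − 303·21025 = 1)
(2524+145√303)^2 = 12741151 + 731960√303
(2524+145√303)^3 = 64317327724 + 3694933935√303
(2524+145√303)^4 = 324673857609601 + 18652025771920√303
(2524+145√303)^5 = 1638953568895938124 + 94155422401718225√303

2524 145
12741151 731960
64317327724 3694933935
324673857609601 18652025771920
1638953568895938124 94155422401718225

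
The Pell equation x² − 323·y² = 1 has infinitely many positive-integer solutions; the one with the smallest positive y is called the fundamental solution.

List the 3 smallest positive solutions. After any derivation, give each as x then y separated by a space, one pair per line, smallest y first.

[17; 1,34] for √323; ℓ=2 ⇒ convergent index 1
i=0: a=17 ⇒ p=17, q=1
i=1: a=1 ⇒ p=18, q=1
(x₁, y₁) = (18, 1);  18² − 323·1² = 1 ✓
k=2:  x_2 = 18·18+323·1·1 = 647,  y_2 = 18·1+1·18 = 36
k=3:  x_3 = 18·647+323·1·36 = 23274,  y_3 = 18·36+1·647 = 1295

18 1
647 36
23274 1295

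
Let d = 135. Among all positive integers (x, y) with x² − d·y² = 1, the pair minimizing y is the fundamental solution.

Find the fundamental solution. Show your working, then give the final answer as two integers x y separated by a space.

d=135: √d = [11; 1,1,1,1,1,1,1,22] (ℓ=8, even), read p_7/q_7
i=0: a=11 ⇒ p=11, q=1
i=1: a=1 ⇒ p=12, q=1
i=2: a=1 ⇒ p=23, q=2
i=3: a=1 ⇒ p=35, q=3
i=4: a=1 ⇒ p=58, q=5
i=5: a=1 ⇒ p=93, q=8
i=6: a=1 ⇒ p=151, q=13
i=7: a=1 ⇒ p=244, q=21
fundamental: x₁=244, y₁=21  (since 59536 − 135·441 = 1)

244 21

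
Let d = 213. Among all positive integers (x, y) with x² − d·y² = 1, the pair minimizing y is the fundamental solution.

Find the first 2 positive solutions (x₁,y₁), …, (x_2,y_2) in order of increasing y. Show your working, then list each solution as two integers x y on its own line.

194399 13320
75581942401 5178789360

√213 = [14; 1,1,2,6,1,8,1,6,2,1,1,28, …], period ℓ=12 (even) → k=11
a_0=14:  p_0=14·1+0=14,  q_0=14·0+1=1
a_1=1:  p_1=1·14+1=15,  q_1=1·1+0=1
…
a_8=6:  p_8=6·5327+4787=36749,  q_8=6·365+328=2518
…
a_10=1:  p_10=1·78825+36749=115574,  q_10=1·5401+2518=7919
a_11=1:  p_11=1·115574+78825=194399,  q_11=1·7919+5401=13320
(x₁, y₁) = (194399, 13320);  194399² − 213·13320² = 1 ✓
(x_2, y_2) = (194399·194399 + 213·13320·13320, 194399·13320 + 13320·194399) = (75581942401, 5178789360)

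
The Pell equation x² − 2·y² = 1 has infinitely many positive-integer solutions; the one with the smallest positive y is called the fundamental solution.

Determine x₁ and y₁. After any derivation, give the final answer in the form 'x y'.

d=2: √d = [1; 2] (ℓ=1, odd), read p_1/q_1
a_0=1:  p_0=1·1+0=1,  q_0=1·0+1=1
a_1=2:  p_1=2·1+1=3,  q_1=2·1+0=2
fundamental: x₁=3, y₁=2  (since 9 − 2·4 = 1)

3 2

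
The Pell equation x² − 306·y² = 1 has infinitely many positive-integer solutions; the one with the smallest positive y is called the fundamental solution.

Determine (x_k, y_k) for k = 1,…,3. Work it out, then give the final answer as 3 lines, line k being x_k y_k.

d=306: √d = [17; 2,34] (ℓ=2, even), read p_1/q_1
k=0  a_k=17  p_k/q_k = 17/1
k=1  a_k=2  p_k/q_k = 35/2
fundamental: x₁=35, y₁=2  (since 1225 − 306·4 = 1)
n=2: (35,2)∘(35,2) = (35·35+306·2·2, 35·2+2·35) = (2449,140)
n=3: (2449,140)∘(35,2) = (35·2449+306·2·140, 35·140+2·2449) = (171395,9798)

35 2
2449 140
171395 9798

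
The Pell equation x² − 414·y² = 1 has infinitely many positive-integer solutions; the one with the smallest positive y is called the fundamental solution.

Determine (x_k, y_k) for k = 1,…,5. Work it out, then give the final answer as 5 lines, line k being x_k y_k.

24335 1196
1184384449 58209320
57643991108495 2833047603204
2805533046066067201 137884426789729360
136545293294391499564175 6710835049023080347996

[20; 2,1,7,2,7,1,2,40] for √414; ℓ=8 ⇒ convergent index 7
k=0  a_k=20  p_k/q_k = 20/1
k=1  a_k=2  p_k/q_k = 41/2
k=2  a_k=1  p_k/q_k = 61/3
k=3  a_k=7  p_k/q_k = 468/23
…
k=5  a_k=7  p_k/q_k = 7447/366
k=6  a_k=1  p_k/q_k = 8444/415
k=7  a_k=2  p_k/q_k = 24335/1196
fundamental: x₁=24335, y₁=1196  (since 592192225 − 414·1430416 = 1)
(x_2, y_2) = (24335·24335 + 414·1196·1196, 24335·1196 + 1196·24335) = (1184384449, 58209320)
(x_3, y_3) = (24335·1184384449 + 414·1196·58209320, 24335·58209320 + 1196·1184384449) = (57643991108495, 2833047603204)
(x_4, y_4) = (24335·57643991108495 + 414·1196·2833047603204, 24335·2833047603204 + 1196·57643991108495) = (2805533046066067201, 137884426789729360)
(x_5, y_5) = (24335·2805533046066067201 + 414·1196·137884426789729360, 24335·137884426789729360 + 1196·2805533046066067201) = (136545293294391499564175, 6710835049023080347996)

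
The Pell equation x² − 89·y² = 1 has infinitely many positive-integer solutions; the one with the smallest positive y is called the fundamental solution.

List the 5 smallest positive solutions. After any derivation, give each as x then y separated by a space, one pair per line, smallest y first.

500001 53000
500002000001 53000106000
500003000004500001 53000212000159000
500004000010000008000001 53000318000530000212000
500005000017500025000012500001 53000424001113001060000265000

√89 → a₀=9, period (2,3,3,2,18); ℓ=5 odd so k=9
step 0: (9, 1)  from 9·(1,0) + (0,1)
step 1: (19, 2)  from 2·(9,1) + (1,0)
step 2: (66, 7)  from 3·(19,2) + (9,1)
step 3: (217, 23)  from 3·(66,7) + (19,2)
step 4: (500, 53)  from 2·(217,23) + (66,7)
step 5: (9217, 977)  from 18·(500,53) + (217,23)
step 6: (18934, 2007)  from 2·(9217,977) + (500,53)
step 7: (66019, 6998)  from 3·(18934,2007) + (9217,977)
step 8: (216991, 23001)  from 3·(66019,6998) + (18934,2007)
step 9: (500001, 53000)  from 2·(216991,23001) + (66019,6998)
fundamental: x₁=500001, y₁=53000  (since 250001000001 − 89·2809000000 = 1)
(x_2, y_2) = (500001·500001 + 89·53000·53000, 500001·53000 + 53000·500001) = (500002000001, 53000106000)
(x_3, y_3) = (500001·500002000001 + 89·53000·53000106000, 500001·53000106000 + 53000·500002000001) = (500003000004500001, 53000212000159000)
(x_4, y_4) = (500001·500003000004500001 + 89·53000·53000212000159000, 500001·53000212000159000 + 53000·500003000004500001) = (500004000010000008000001, 53000318000530000212000)
(x_5, y_5) = (500001·500004000010000008000001 + 89·53000·53000318000530000212000, 500001·53000318000530000212000 + 53000·500004000010000008000001) = (500005000017500025000012500001, 53000424001113001060000265000)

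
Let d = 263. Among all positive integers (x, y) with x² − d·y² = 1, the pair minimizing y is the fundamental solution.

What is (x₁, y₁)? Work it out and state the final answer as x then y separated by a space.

139128 8579

d=263: √d = [16; 4,1,1,1,1,15,1,1,1,1,4,32] (ℓ=12, even), read p_11/q_11
step 0: (16, 1)  from 16·(1,0) + (0,1)
step 1: (65, 4)  from 4·(16,1) + (1,0)
step 2: (81, 5)  from 1·(65,4) + (16,1)
step 3: (146, 9)  from 1·(81,5) + (65,4)
step 4: (227, 14)  from 1·(146,9) + (81,5)
step 5: (373, 23)  from 1·(227,14) + (146,9)
…
step 10: (30229, 1864)  from 1·(18212,1123) + (12017,741)
step 11: (139128, 8579)  from 4·(30229,1864) + (18212,1123)
fundamental: x₁=139128, y₁=8579  (since 19356600384 − 263·73599241 = 1)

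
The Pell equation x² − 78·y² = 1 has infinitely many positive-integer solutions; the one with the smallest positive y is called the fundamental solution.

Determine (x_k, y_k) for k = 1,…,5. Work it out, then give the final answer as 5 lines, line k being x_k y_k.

√78 = [8; 1,4,1,16, …], period ℓ=4 (even) → k=3
i=0: a=8 ⇒ p=8, q=1
…
i=2: a=4 ⇒ p=44, q=5
i=3: a=1 ⇒ p=53, q=6
(x₁, y₁) = (53, 6);  53² − 78·6² = 1 ✓
(53+6√78)^2 = 5617 + 636√78
(53+6√78)^3 = 595349 + 67410√78
(53+6√78)^4 = 63101377 + 7144824√78
(53+6√78)^5 = 6688150613 + 757283934√78

53 6
5617 636
595349 67410
63101377 7144824
6688150613 757283934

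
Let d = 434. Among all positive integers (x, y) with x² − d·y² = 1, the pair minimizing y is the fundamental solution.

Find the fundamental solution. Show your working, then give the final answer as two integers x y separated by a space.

d=434: √d = [20; 1,4,1,40] (ℓ=4, even), read p_3/q_3
k=0  a_k=20  p_k/q_k = 20/1
…
k=2  a_k=4  p_k/q_k = 104/5
k=3  a_k=1  p_k/q_k = 125/6
fundamental: x₁=125, y₁=6  (since 15625 − 434·36 = 1)

125 6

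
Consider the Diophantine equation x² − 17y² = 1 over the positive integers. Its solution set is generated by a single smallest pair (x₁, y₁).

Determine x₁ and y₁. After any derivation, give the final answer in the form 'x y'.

33 8

[4; 8] for √17; ℓ=1 ⇒ convergent index 1
i=0: a=4 ⇒ p=4, q=1
i=1: a=8 ⇒ p=33, q=8
→ (33, 8).  Check: 33²=1089, 17·8²=1088, difference 1.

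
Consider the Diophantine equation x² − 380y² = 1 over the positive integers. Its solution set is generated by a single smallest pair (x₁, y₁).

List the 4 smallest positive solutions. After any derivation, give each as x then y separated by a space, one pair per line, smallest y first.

39 2
3041 156
237159 12166
18495361 948792

√380 → a₀=19, period (2,38); ℓ=2 even so k=1
i=0: a=19 ⇒ p=19, q=1
i=1: a=2 ⇒ p=39, q=2
→ (39, 2).  Check: 39²=1521, 380·2²=1520, difference 1.
(x_2, y_2) = (39·39 + 380·2·2, 39·2 + 2·39) = (3041, 156)
(x_3, y_3) = (39·3041 + 380·2·156, 39·156 + 2·3041) = (237159, 12166)
(x_4, y_4) = (39·237159 + 380·2·12166, 39·12166 + 2·237159) = (18495361, 948792)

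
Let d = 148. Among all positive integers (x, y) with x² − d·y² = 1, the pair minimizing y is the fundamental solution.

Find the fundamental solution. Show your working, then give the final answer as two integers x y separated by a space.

73 6

[12; 6,24] for √148; ℓ=2 ⇒ convergent index 1
a_0=12:  p_0=12·1+0=12,  q_0=12·0+1=1
a_1=6:  p_1=6·12+1=73,  q_1=6·1+0=6
→ (73, 6).  Check: 73²=5329, 148·6²=5328, difference 1.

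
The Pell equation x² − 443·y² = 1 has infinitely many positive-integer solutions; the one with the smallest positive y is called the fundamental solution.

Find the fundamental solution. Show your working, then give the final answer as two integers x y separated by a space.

442 21

[21; 21,42] for √443; ℓ=2 ⇒ convergent index 1
k=0  a_k=21  p_k/q_k = 21/1
k=1  a_k=21  p_k/q_k = 442/21
fundamental: x₁=442, y₁=21  (since 195364 − 443·441 = 1)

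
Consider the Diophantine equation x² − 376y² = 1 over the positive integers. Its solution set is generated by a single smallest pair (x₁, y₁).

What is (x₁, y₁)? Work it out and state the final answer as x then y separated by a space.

d=376: √d = [19; 2,1,1,3,1,…,1,2,38] (ℓ=16, even), read p_15/q_15
i=0: a=19 ⇒ p=19, q=1
…
i=2: a=1 ⇒ p=58, q=3
i=3: a=1 ⇒ p=97, q=5
…
i=7: a=2 ⇒ p=2928, q=151
i=8: a=4 ⇒ p=12953, q=668
i=9: a=2 ⇒ p=28834, q=1487
i=10: a=2 ⇒ p=70621, q=3642
…
i=12: a=3 ⇒ p=368986, q=19029
i=13: a=1 ⇒ p=468441, q=24158
i=14: a=1 ⇒ p=837427, q=43187
i=15: a=2 ⇒ p=2143295, q=110532
fundamental: x₁=2143295, y₁=110532  (since 4593713457025 − 376·12217323024 = 1)

2143295 110532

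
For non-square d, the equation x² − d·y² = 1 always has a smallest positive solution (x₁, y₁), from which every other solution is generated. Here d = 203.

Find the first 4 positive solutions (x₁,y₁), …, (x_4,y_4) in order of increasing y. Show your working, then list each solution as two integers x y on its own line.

57 4
6497 456
740601 51980
84422017 5925264

[14; 4,28] for √203; ℓ=2 ⇒ convergent index 1
i=0: a=14 ⇒ p=14, q=1
i=1: a=4 ⇒ p=57, q=4
fundamental: x₁=57, y₁=4  (since 3249 − 203·16 = 1)
k=2:  x_2 = 57·57+203·4·4 = 6497,  y_2 = 57·4+4·57 = 456
k=3:  x_3 = 57·6497+203·4·456 = 740601,  y_3 = 57·456+4·6497 = 51980
k=4:  x_4 = 57·740601+203·4·51980 = 84422017,  y_4 = 57·51980+4·740601 = 5925264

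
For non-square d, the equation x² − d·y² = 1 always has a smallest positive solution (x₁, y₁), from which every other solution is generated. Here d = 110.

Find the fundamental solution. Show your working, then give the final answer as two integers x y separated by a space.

21 2

d=110: √d = [10; 2,20] (ℓ=2, even), read p_1/q_1
a_0=10:  p_0=10·1+0=10,  q_0=10·0+1=1
a_1=2:  p_1=2·10+1=21,  q_1=2·1+0=2
→ (21, 2).  Check: 21²=441, 110·2²=440, difference 1.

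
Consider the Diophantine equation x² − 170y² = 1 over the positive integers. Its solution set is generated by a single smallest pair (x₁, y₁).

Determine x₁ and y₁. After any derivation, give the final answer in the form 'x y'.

339 26

√170 → a₀=13, period (26); ℓ=1 odd so k=1
a_0=13:  p_0=13·1+0=13,  q_0=13·0+1=1
a_1=26:  p_1=26·13+1=339,  q_1=26·1+0=26
(x₁, y₁) = (339, 26);  339² − 170·26² = 1 ✓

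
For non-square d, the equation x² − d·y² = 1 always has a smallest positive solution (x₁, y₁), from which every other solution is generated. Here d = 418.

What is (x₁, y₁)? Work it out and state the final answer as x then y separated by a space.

33857 1656

[20; 2,4,20,4,2,40] for √418; ℓ=6 ⇒ convergent index 5
k=0  a_k=20  p_k/q_k = 20/1
k=1  a_k=2  p_k/q_k = 41/2
…
k=3  a_k=20  p_k/q_k = 3721/182
k=4  a_k=4  p_k/q_k = 15068/737
k=5  a_k=2  p_k/q_k = 33857/1656
→ (33857, 1656).  Check: 33857²=1146296449, 418·1656²=1146296448, difference 1.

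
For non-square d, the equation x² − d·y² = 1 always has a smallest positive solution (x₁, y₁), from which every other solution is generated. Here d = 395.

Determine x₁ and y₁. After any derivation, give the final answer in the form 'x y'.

159 8

√395 = [19; 1,6,1,38, …], period ℓ=4 (even) → k=3
k=0  a_k=19  p_k/q_k = 19/1
k=1  a_k=1  p_k/q_k = 20/1
k=2  a_k=6  p_k/q_k = 139/7
k=3  a_k=1  p_k/q_k = 159/8
fundamental: x₁=159, y₁=8  (since 25281 − 395·64 = 1)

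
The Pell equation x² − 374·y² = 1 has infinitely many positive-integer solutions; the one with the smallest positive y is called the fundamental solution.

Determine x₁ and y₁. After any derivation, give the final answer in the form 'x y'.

3365 174

d=374: √d = [19; 2,1,18,1,2,38] (ℓ=6, even), read p_5/q_5
k=0  a_k=19  p_k/q_k = 19/1
k=1  a_k=2  p_k/q_k = 39/2
…
k=3  a_k=18  p_k/q_k = 1083/56
k=4  a_k=1  p_k/q_k = 1141/59
k=5  a_k=2  p_k/q_k = 3365/174
→ (3365, 174).  Check: 3365²=11323225, 374·174²=11323224, difference 1.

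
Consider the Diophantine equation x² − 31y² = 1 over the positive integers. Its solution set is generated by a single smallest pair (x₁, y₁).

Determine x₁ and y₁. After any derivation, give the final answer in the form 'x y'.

[5; 1,1,3,5,3,1,1,10] for √31; ℓ=8 ⇒ convergent index 7
a_0=5:  p_0=5·1+0=5,  q_0=5·0+1=1
…
a_3=3:  p_3=3·11+6=39,  q_3=3·2+1=7
a_4=5:  p_4=5·39+11=206,  q_4=5·7+2=37
a_5=3:  p_5=3·206+39=657,  q_5=3·37+7=118
a_6=1:  p_6=1·657+206=863,  q_6=1·118+37=155
a_7=1:  p_7=1·863+657=1520,  q_7=1·155+118=273
(x₁, y₁) = (1520, 273);  1520² − 31·273² = 1 ✓

1520 273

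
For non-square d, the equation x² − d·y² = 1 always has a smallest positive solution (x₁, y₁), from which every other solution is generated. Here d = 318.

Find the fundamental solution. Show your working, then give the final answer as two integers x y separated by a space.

107 6

d=318: √d = [17; 1,4,1,34] (ℓ=4, even), read p_3/q_3
a_0=17:  p_0=17·1+0=17,  q_0=17·0+1=1
…
a_2=4:  p_2=4·18+17=89,  q_2=4·1+1=5
a_3=1:  p_3=1·89+18=107,  q_3=1·5+1=6
fundamental: x₁=107, y₁=6  (since 11449 − 318·36 = 1)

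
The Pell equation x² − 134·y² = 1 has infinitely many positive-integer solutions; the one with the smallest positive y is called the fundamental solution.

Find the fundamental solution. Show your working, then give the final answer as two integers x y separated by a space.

√134 → a₀=11, period (1,1,2,1,3,…,1,1,22); ℓ=14 even so k=13
i=0: a=11 ⇒ p=11, q=1
i=1: a=1 ⇒ p=12, q=1
i=2: a=1 ⇒ p=23, q=2
…
i=4: a=1 ⇒ p=81, q=7
i=5: a=3 ⇒ p=301, q=26
i=6: a=1 ⇒ p=382, q=33
…
i=8: a=1 ⇒ p=4503, q=389
i=9: a=3 ⇒ p=17630, q=1523
i=10: a=1 ⇒ p=22133, q=1912
i=11: a=2 ⇒ p=61896, q=5347
i=12: a=1 ⇒ p=84029, q=7259
i=13: a=1 ⇒ p=145925, q=12606
fundamental: x₁=145925, y₁=12606  (since 21294105625 − 134·158911236 = 1)

145925 12606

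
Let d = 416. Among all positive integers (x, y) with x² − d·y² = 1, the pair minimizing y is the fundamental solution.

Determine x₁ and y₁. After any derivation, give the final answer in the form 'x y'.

5201 255

√416 → a₀=20, period (2,1,1,9,1,1,2,40); ℓ=8 even so k=7
step 0: (20, 1)  from 20·(1,0) + (0,1)
…
step 3: (102, 5)  from 1·(61,3) + (41,2)
step 4: (979, 48)  from 9·(102,5) + (61,3)
…
step 6: (2060, 101)  from 1·(1081,53) + (979,48)
step 7: (5201, 255)  from 2·(2060,101) + (1081,53)
(x₁, y₁) = (5201, 255);  5201² − 416·255² = 1 ✓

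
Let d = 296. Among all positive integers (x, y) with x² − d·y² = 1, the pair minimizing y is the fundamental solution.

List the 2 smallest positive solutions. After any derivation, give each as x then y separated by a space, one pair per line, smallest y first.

3699 215
27365201 1590570

√296 = [17; 4,1,7,1,4,34, …], period ℓ=6 (even) → k=5
k=0  a_k=17  p_k/q_k = 17/1
…
k=4  a_k=1  p_k/q_k = 757/44
k=5  a_k=4  p_k/q_k = 3699/215
→ (3699, 215).  Check: 3699²=13682601, 296·215²=13682600, difference 1.
(3699+215√296)^2 = 27365201 + 1590570√296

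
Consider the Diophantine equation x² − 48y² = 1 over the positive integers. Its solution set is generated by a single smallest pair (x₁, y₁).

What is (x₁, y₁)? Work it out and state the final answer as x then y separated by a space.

7 1

[6; 1,12] for √48; ℓ=2 ⇒ convergent index 1
i=0: a=6 ⇒ p=6, q=1
i=1: a=1 ⇒ p=7, q=1
→ (7, 1).  Check: 7²=49, 48·1²=48, difference 1.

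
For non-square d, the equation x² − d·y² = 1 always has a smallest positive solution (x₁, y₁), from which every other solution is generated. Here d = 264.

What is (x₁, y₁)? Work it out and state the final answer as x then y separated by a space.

√264 = [16; 4,32, …], period ℓ=2 (even) → k=1
k=0  a_k=16  p_k/q_k = 16/1
k=1  a_k=4  p_k/q_k = 65/4
(x₁, y₁) = (65, 4);  65² − 264·4² = 1 ✓

65 4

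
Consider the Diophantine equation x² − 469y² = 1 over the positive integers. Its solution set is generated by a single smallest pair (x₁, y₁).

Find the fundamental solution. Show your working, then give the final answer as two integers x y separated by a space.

√469 = [21; 1,1,1,10,6,10,1,1,1,42, …], period ℓ=10 (even) → k=9
a_0=21:  p_0=21·1+0=21,  q_0=21·0+1=1
…
a_7=1:  p_7=1·42923+4223=47146,  q_7=1·1982+195=2177
a_8=1:  p_8=1·47146+42923=90069,  q_8=1·2177+1982=4159
a_9=1:  p_9=1·90069+47146=137215,  q_9=1·4159+2177=6336
fundamental: x₁=137215, y₁=6336  (since 18827956225 − 469·40144896 = 1)

137215 6336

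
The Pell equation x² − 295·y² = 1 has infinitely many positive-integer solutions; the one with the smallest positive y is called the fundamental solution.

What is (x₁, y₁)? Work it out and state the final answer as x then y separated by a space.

d=295: √d = [17; 5,1,2,3,2,6,2,3,2,1,5,34] (ℓ=12, even), read p_11/q_11
step 0: (17, 1)  from 17·(1,0) + (0,1)
…
step 6: (14479, 843)  from 6·(2250,131) + (979,57)
…
step 10: (355517, 20699)  from 1·(247414,14405) + (108103,6294)
step 11: (2024999, 117900)  from 5·(355517,20699) + (247414,14405)
(x₁, y₁) = (2024999, 117900);  2024999² − 295·117900² = 1 ✓

2024999 117900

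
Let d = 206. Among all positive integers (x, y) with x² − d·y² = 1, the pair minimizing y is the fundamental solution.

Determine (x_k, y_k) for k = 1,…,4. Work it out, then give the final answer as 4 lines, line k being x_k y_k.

59535 4148
7088832449 493902360
844067279642895 58808954001052
100503090979990675201 7002382152411359280

d=206: √d = [14; 2,1,5,14,5,1,2,28] (ℓ=8, even), read p_7/q_7
k=0  a_k=14  p_k/q_k = 14/1
…
k=4  a_k=14  p_k/q_k = 3459/241
k=5  a_k=5  p_k/q_k = 17539/1222
k=6  a_k=1  p_k/q_k = 20998/1463
k=7  a_k=2  p_k/q_k = 59535/4148
fundamental: x₁=59535, y₁=4148  (since 3544416225 − 206·17205904 = 1)
(x_2, y_2) = (59535·59535 + 206·4148·4148, 59535·4148 + 4148·59535) = (7088832449, 493902360)
(x_3, y_3) = (59535·7088832449 + 206·4148·493902360, 59535·493902360 + 4148·7088832449) = (844067279642895, 58808954001052)
(x_4, y_4) = (59535·844067279642895 + 206·4148·58808954001052, 59535·58808954001052 + 4148·844067279642895) = (100503090979990675201, 7002382152411359280)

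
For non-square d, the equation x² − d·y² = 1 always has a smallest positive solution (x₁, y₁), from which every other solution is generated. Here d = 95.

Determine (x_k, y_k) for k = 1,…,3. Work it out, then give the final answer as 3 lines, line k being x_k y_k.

d=95: √d = [9; 1,2,1,18] (ℓ=4, even), read p_3/q_3
k=0  a_k=9  p_k/q_k = 9/1
k=1  a_k=1  p_k/q_k = 10/1
k=2  a_k=2  p_k/q_k = 29/3
k=3  a_k=1  p_k/q_k = 39/4
(x₁, y₁) = (39, 4);  39² − 95·4² = 1 ✓
n=2: (39,4)∘(39,4) = (39·39+95·4·4, 39·4+4·39) = (3041,312)
n=3: (3041,312)∘(39,4) = (39·3041+95·4·312, 39·312+4·3041) = (237159,24332)

39 4
3041 312
237159 24332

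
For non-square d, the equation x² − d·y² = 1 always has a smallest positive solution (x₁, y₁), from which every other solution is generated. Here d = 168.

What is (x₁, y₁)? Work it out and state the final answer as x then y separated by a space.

[12; 1,24] for √168; ℓ=2 ⇒ convergent index 1
k=0  a_k=12  p_k/q_k = 12/1
k=1  a_k=1  p_k/q_k = 13/1
→ (13, 1).  Check: 13²=169, 168·1²=168, difference 1.

13 1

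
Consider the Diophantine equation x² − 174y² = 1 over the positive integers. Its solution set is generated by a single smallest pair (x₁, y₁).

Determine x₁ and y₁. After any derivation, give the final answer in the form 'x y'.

1451 110

√174 → a₀=13, period (5,4,5,26); ℓ=4 even so k=3
step 0: (13, 1)  from 13·(1,0) + (0,1)
step 1: (66, 5)  from 5·(13,1) + (1,0)
step 2: (277, 21)  from 4·(66,5) + (13,1)
step 3: (1451, 110)  from 5·(277,21) + (66,5)
(x₁, y₁) = (1451, 110);  1451² − 174·110² = 1 ✓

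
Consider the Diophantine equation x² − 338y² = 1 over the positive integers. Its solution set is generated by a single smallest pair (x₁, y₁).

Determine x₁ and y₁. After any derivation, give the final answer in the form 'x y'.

[18; 2,1,1,2,36] for √338; ℓ=5 ⇒ convergent index 9
k=0  a_k=18  p_k/q_k = 18/1
k=1  a_k=2  p_k/q_k = 37/2
…
k=3  a_k=1  p_k/q_k = 92/5
k=4  a_k=2  p_k/q_k = 239/13
k=5  a_k=36  p_k/q_k = 8696/473
k=6  a_k=2  p_k/q_k = 17631/959
k=7  a_k=1  p_k/q_k = 26327/1432
k=8  a_k=1  p_k/q_k = 43958/2391
k=9  a_k=2  p_k/q_k = 114243/6214
→ (114243, 6214).  Check: 114243²=13051463049, 338·6214²=13051463048, difference 1.

114243 6214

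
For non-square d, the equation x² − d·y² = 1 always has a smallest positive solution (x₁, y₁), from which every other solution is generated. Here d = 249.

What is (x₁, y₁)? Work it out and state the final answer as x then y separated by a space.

d=249: √d = [15; 1,3,1,1,5,…,3,1,30] (ℓ=16, even), read p_15/q_15
a_0=15:  p_0=15·1+0=15,  q_0=15·0+1=1
a_1=1:  p_1=1·15+1=16,  q_1=1·1+0=1
a_2=3:  p_2=3·16+15=63,  q_2=3·1+1=4
a_3=1:  p_3=1·63+16=79,  q_3=1·4+1=5
a_4=1:  p_4=1·79+63=142,  q_4=1·5+4=9
a_5=5:  p_5=5·142+79=789,  q_5=5·9+5=50
a_6=1:  p_6=1·789+142=931,  q_6=1·50+9=59
a_7=3:  p_7=3·931+789=3582,  q_7=3·59+50=227
a_8=10:  p_8=10·3582+931=36751,  q_8=10·227+59=2329
a_9=3:  p_9=3·36751+3582=113835,  q_9=3·2329+227=7214
a_10=1:  p_10=1·113835+36751=150586,  q_10=1·7214+2329=9543
…
a_12=1:  p_12=1·866765+150586=1017351,  q_12=1·54929+9543=64472
a_13=1:  p_13=1·1017351+866765=1884116,  q_13=1·64472+54929=119401
a_14=3:  p_14=3·1884116+1017351=6669699,  q_14=3·119401+64472=422675
a_15=1:  p_15=1·6669699+1884116=8553815,  q_15=1·422675+119401=542076
→ (8553815, 542076).  Check: 8553815²=73167751054225, 249·542076²=73167751054224, difference 1.

8553815 542076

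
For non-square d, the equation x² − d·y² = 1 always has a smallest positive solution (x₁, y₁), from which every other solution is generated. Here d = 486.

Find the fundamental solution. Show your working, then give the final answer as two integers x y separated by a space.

√486 → a₀=22, period (22,44); ℓ=2 even so k=1
k=0  a_k=22  p_k/q_k = 22/1
k=1  a_k=22  p_k/q_k = 485/22
(x₁, y₁) = (485, 22);  485² − 486·22² = 1 ✓

485 22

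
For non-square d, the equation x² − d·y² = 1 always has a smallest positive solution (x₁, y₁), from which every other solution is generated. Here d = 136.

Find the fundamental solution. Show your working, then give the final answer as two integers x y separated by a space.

35 3

d=136: √d = [11; 1,1,1,22] (ℓ=4, even), read p_3/q_3
k=0  a_k=11  p_k/q_k = 11/1
k=1  a_k=1  p_k/q_k = 12/1
k=2  a_k=1  p_k/q_k = 23/2
k=3  a_k=1  p_k/q_k = 35/3
→ (35, 3).  Check: 35²=1225, 136·3²=1224, difference 1.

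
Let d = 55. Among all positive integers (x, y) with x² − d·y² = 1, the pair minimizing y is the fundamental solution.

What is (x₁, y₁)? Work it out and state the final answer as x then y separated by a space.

89 12

[7; 2,2,2,14] for √55; ℓ=4 ⇒ convergent index 3
k=0  a_k=7  p_k/q_k = 7/1
k=1  a_k=2  p_k/q_k = 15/2
k=2  a_k=2  p_k/q_k = 37/5
k=3  a_k=2  p_k/q_k = 89/12
fundamental: x₁=89, y₁=12  (since 7921 − 55·144 = 1)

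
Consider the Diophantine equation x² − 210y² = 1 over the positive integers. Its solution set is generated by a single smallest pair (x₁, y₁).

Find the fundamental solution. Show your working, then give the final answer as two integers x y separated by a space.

29 2

√210 = [14; 2,28, …], period ℓ=2 (even) → k=1
step 0: (14, 1)  from 14·(1,0) + (0,1)
step 1: (29, 2)  from 2·(14,1) + (1,0)
(x₁, y₁) = (29, 2);  29² − 210·2² = 1 ✓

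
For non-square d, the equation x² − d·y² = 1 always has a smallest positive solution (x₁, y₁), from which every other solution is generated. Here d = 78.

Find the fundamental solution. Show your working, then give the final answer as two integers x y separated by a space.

53 6

√78 → a₀=8, period (1,4,1,16); ℓ=4 even so k=3
step 0: (8, 1)  from 8·(1,0) + (0,1)
…
step 2: (44, 5)  from 4·(9,1) + (8,1)
step 3: (53, 6)  from 1·(44,5) + (9,1)
fundamental: x₁=53, y₁=6  (since 2809 − 78·36 = 1)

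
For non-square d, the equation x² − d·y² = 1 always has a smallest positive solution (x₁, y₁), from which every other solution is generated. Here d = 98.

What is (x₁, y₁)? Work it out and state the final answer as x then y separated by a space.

√98 = [9; 1,8,1,18, …], period ℓ=4 (even) → k=3
k=0  a_k=9  p_k/q_k = 9/1
…
k=2  a_k=8  p_k/q_k = 89/9
k=3  a_k=1  p_k/q_k = 99/10
(x₁, y₁) = (99, 10);  99² − 98·10² = 1 ✓

99 10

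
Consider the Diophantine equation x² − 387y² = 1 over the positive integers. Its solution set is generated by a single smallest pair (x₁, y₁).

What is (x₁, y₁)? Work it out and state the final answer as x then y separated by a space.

[19; 1,2,19,2,1,38] for √387; ℓ=6 ⇒ convergent index 5
a_0=19:  p_0=19·1+0=19,  q_0=19·0+1=1
…
a_2=2:  p_2=2·20+19=59,  q_2=2·1+1=3
…
a_4=2:  p_4=2·1141+59=2341,  q_4=2·58+3=119
a_5=1:  p_5=1·2341+1141=3482,  q_5=1·119+58=177
→ (3482, 177).  Check: 3482²=12124324, 387·177²=12124323, difference 1.

3482 177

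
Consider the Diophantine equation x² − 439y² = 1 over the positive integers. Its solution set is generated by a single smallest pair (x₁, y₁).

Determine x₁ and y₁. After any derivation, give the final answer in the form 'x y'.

440 21

√439 = [20; 1,19,1,40, …], period ℓ=4 (even) → k=3
i=0: a=20 ⇒ p=20, q=1
i=1: a=1 ⇒ p=21, q=1
i=2: a=19 ⇒ p=419, q=20
i=3: a=1 ⇒ p=440, q=21
fundamental: x₁=440, y₁=21  (since 193600 − 439·441 = 1)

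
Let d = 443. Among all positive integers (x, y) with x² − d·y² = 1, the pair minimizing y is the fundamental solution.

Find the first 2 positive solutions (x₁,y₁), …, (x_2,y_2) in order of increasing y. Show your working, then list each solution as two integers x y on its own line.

442 21
390727 18564

d=443: √d = [21; 21,42] (ℓ=2, even), read p_1/q_1
a_0=21:  p_0=21·1+0=21,  q_0=21·0+1=1
a_1=21:  p_1=21·21+1=442,  q_1=21·1+0=21
(x₁, y₁) = (442, 21);  442² − 443·21² = 1 ✓
k=2:  x_2 = 442·442+443·21·21 = 390727,  y_2 = 442·21+21·442 = 18564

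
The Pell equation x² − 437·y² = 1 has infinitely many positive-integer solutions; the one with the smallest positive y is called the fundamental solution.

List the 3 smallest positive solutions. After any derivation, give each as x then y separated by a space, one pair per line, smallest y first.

√437 → a₀=20, period (1,9,2,9,1,40); ℓ=6 even so k=5
a_0=20:  p_0=20·1+0=20,  q_0=20·0+1=1
a_1=1:  p_1=1·20+1=21,  q_1=1·1+0=1
a_2=9:  p_2=9·21+20=209,  q_2=9·1+1=10
a_3=2:  p_3=2·209+21=439,  q_3=2·10+1=21
a_4=9:  p_4=9·439+209=4160,  q_4=9·21+10=199
a_5=1:  p_5=1·4160+439=4599,  q_5=1·199+21=220
fundamental: x₁=4599, y₁=220  (since 21150801 − 437·48400 = 1)
k=2:  x_2 = 4599·4599+437·220·220 = 42301601,  y_2 = 4599·220+220·4599 = 2023560
k=3:  x_3 = 4599·42301601+437·220·2023560 = 389090121399,  y_3 = 4599·2023560+220·42301601 = 18612704660

4599 220
42301601 2023560
389090121399 18612704660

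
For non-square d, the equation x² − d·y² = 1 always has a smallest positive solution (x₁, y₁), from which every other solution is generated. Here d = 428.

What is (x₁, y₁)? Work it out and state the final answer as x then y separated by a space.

[20; 1,2,4,1,5,10,5,1,4,2,1,40] for √428; ℓ=12 ⇒ convergent index 11
a_0=20:  p_0=20·1+0=20,  q_0=20·0+1=1
a_1=1:  p_1=1·20+1=21,  q_1=1·1+0=1
…
a_3=4:  p_3=4·62+21=269,  q_3=4·3+1=13
a_4=1:  p_4=1·269+62=331,  q_4=1·13+3=16
…
a_6=10:  p_6=10·1924+331=19571,  q_6=10·93+16=946
a_7=5:  p_7=5·19571+1924=99779,  q_7=5·946+93=4823
…
a_9=4:  p_9=4·119350+99779=577179,  q_9=4·5769+4823=27899
a_10=2:  p_10=2·577179+119350=1273708,  q_10=2·27899+5769=61567
a_11=1:  p_11=1·1273708+577179=1850887,  q_11=1·61567+27899=89466
fundamental: x₁=1850887, y₁=89466  (since 3425782686769 − 428·8004165156 = 1)

1850887 89466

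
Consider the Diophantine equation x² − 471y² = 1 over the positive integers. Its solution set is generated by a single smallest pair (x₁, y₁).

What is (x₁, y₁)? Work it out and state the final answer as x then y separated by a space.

√471 = [21; 1,2,2,1,3,…,2,1,42, …], period ℓ=14 (even) → k=13
step 0: (21, 1)  from 21·(1,0) + (0,1)
step 1: (22, 1)  from 1·(21,1) + (1,0)
…
step 3: (152, 7)  from 2·(65,3) + (22,1)
step 4: (217, 10)  from 1·(152,7) + (65,3)
step 5: (803, 37)  from 3·(217,10) + (152,7)
step 6: (3429, 158)  from 4·(803,37) + (217,10)
step 7: (48809, 2249)  from 14·(3429,158) + (803,37)
step 8: (198665, 9154)  from 4·(48809,2249) + (3429,158)
step 9: (644804, 29711)  from 3·(198665,9154) + (48809,2249)
step 10: (843469, 38865)  from 1·(644804,29711) + (198665,9154)
step 11: (2331742, 107441)  from 2·(843469,38865) + (644804,29711)
step 12: (5506953, 253747)  from 2·(2331742,107441) + (843469,38865)
step 13: (7838695, 361188)  from 1·(5506953,253747) + (2331742,107441)
→ (7838695, 361188).  Check: 7838695²=61445139303025, 471·361188²=61445139303024, difference 1.

7838695 361188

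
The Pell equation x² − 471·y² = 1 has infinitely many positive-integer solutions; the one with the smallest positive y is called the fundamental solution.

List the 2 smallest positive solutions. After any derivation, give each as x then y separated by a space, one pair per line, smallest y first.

√471 → a₀=21, period (1,2,2,1,3,…,2,1,42); ℓ=14 even so k=13
i=0: a=21 ⇒ p=21, q=1
…
i=5: a=3 ⇒ p=803, q=37
…
i=8: a=4 ⇒ p=198665, q=9154
i=9: a=3 ⇒ p=644804, q=29711
…
i=12: a=2 ⇒ p=5506953, q=253747
i=13: a=1 ⇒ p=7838695, q=361188
fundamental: x₁=7838695, y₁=361188  (since 61445139303025 − 471·130456771344 = 1)
(7838695+361188√471)^2 = 122890278606049 + 5662485139320√471

7838695 361188
122890278606049 5662485139320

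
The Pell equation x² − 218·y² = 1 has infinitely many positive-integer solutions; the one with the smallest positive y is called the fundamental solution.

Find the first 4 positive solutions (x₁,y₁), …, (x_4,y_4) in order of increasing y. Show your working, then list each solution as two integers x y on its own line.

126003 8534
31753512017 2150619204
8002075549230099 541968943114690
2016571050827526816577 136579425476409948936

√218 = [14; 1,3,3,1,28, …], period ℓ=5 (odd) → k=9
k=0  a_k=14  p_k/q_k = 14/1
k=1  a_k=1  p_k/q_k = 15/1
…
k=4  a_k=1  p_k/q_k = 251/17
k=5  a_k=28  p_k/q_k = 7220/489
k=6  a_k=1  p_k/q_k = 7471/506
k=7  a_k=3  p_k/q_k = 29633/2007
k=8  a_k=3  p_k/q_k = 96370/6527
k=9  a_k=1  p_k/q_k = 126003/8534
(x₁, y₁) = (126003, 8534);  126003² − 218·8534² = 1 ✓
(126003+8534√218)^2 = 31753512017 + 2150619204√218
(126003+8534√218)^3 = 8002075549230099 + 541968943114690√218
(126003+8534√218)^4 = 2016571050827526816577 + 136579425476409948936√218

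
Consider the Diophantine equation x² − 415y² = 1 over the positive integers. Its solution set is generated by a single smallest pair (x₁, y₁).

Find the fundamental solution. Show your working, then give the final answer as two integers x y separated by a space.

d=415: √d = [20; 2,1,2,4,6,…,1,2,40] (ℓ=16, even), read p_15/q_15
a_0=20:  p_0=20·1+0=20,  q_0=20·0+1=1
…
a_2=1:  p_2=1·41+20=61,  q_2=1·2+1=3
…
a_8=3:  p_8=3·9595+5154=33939,  q_8=3·471+253=1666
a_9=1:  p_9=1·33939+9595=43534,  q_9=1·1666+471=2137
…
a_11=6:  p_11=6·77473+43534=508372,  q_11=6·3803+2137=24955
a_12=4:  p_12=4·508372+77473=2110961,  q_12=4·24955+3803=103623
…
a_14=1:  p_14=1·4730294+2110961=6841255,  q_14=1·232201+103623=335824
a_15=2:  p_15=2·6841255+4730294=18412804,  q_15=2·335824+232201=903849
(x₁, y₁) = (18412804, 903849);  18412804² − 415·903849² = 1 ✓

18412804 903849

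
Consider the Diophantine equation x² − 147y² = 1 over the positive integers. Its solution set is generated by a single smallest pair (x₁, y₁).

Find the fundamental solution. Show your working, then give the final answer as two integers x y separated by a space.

97 8

√147 = [12; 8,24, …], period ℓ=2 (even) → k=1
i=0: a=12 ⇒ p=12, q=1
i=1: a=8 ⇒ p=97, q=8
(x₁, y₁) = (97, 8);  97² − 147·8² = 1 ✓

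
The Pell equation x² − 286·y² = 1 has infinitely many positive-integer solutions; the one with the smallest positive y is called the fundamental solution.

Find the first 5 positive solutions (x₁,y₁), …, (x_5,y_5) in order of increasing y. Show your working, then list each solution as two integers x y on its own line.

√286 → a₀=16, period (1,10,3,3,2,3,3,10,1,32); ℓ=10 even so k=9
k=0  a_k=16  p_k/q_k = 16/1
k=1  a_k=1  p_k/q_k = 17/1
k=2  a_k=10  p_k/q_k = 186/11
…
k=6  a_k=3  p_k/q_k = 15102/893
k=7  a_k=3  p_k/q_k = 49703/2939
k=8  a_k=10  p_k/q_k = 512132/30283
k=9  a_k=1  p_k/q_k = 561835/33222
fundamental: x₁=561835, y₁=33222  (since 315658567225 − 286·1103701284 = 1)
n=2: (561835,33222)∘(561835,33222) = (561835·561835+286·33222·33222, 561835·33222+33222·561835) = (631317134449,37330564740)
n=3: (631317134449,37330564740)∘(561835,33222) = (561835·631317134449+286·33222·37330564740, 561835·37330564740+33222·631317134449) = (709392124465745995,41947235681362578)
n=4: (709392124465745995,41947235681362578)∘(561835,33222) = (561835·709392124465745995+286·33222·41947235681362578, 561835·41947235681362578+33222·709392124465745995) = (797122648497793485067201,47134850318039357456520)
n=5: (797122648497793485067201,47134850318039357456520)∘(561835,33222) = (561835·797122648497793485067201+286·33222·47134850318039357456520, 561835·47134850318039357456520+33222·797122648497793485067201) = (895702806436806213240996001675,52964017256829337557486465822)

561835 33222
631317134449 37330564740
709392124465745995 41947235681362578
797122648497793485067201 47134850318039357456520
895702806436806213240996001675 52964017256829337557486465822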